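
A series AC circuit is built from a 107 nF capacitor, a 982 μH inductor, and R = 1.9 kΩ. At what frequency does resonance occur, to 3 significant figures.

15.5 kHz

ω₀ = 1/√(LC) = 1/√(0.000982 × 1.07e-07) = 97560 rad/s
f₀ = ω₀/(2π) = 15.5 kHz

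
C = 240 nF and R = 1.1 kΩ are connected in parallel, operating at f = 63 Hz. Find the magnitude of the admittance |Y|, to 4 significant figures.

ω = 2πf = 395.8 rad/s
X_C = 1/(ωC) = 10530 Ω
Parallel: admittances add. Y = 1/R + jωC
Y = (0.0009091 + j9.5e-05) S
|Y| = 0.0009140 S → |Z| = 1/|Y| = 1094 Ω, ∠Z = −∠Y = -5.966°

914.0 μS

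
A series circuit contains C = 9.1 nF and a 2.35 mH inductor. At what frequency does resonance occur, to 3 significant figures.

34.4 kHz

ω₀ = 1/√(LC) = 1/√(0.00235 × 9.1e-09) = 216200 rad/s
f₀ = ω₀/(2π) = 34.4 kHz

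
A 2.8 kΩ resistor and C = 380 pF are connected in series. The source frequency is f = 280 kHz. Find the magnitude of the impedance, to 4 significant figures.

3175 Ω

ω = 2πf = 1.759e+06 rad/s
X_C = 1/(ωC) = 1496 Ω
Z = 2800 − j1496 Ω
|Z| = √(2800² + 1496²) = 3175 Ω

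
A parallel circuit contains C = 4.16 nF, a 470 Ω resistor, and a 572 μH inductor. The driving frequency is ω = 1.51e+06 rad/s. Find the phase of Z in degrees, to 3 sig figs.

-67.4°

X_L = ωL = 864 Ω
X_C = 1/(ωC) = 159 Ω
Parallel: admittances add. Y = 1/R + 1/(jωL) + jωC
Y = (0.00213 + j0.00512) S
|Y| = 0.00555 S → |Z| = 1/|Y| = 180 Ω, ∠Z = −∠Y = -67.4°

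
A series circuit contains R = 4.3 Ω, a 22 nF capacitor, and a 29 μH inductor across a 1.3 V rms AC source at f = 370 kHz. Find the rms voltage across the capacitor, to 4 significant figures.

ω = 2πf = 2.325e+06 rad/s
X_L = ωL = 67.42 Ω
X_C = 1/(ωC) = 19.55 Ω
Net reactance X = X_L − X_C = 47.87 Ω
Z = 4.300 + j47.87 Ω
|Z| = √(4.300² + 47.87²) = 48.06 Ω
I = V/|Z| = 27.05 mA
V_C = I·|Z_C| = 0.02705 × 19.55 = 0.5289 V

0.5289 V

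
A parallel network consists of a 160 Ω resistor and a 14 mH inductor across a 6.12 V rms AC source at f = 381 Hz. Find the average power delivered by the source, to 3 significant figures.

234 mW

ω = 2πf = 2394 rad/s
X_L = ωL = 33.5 Ω
Parallel: admittances add. Y = 1/R + 1/(jωL)
Y = (0.00625 − j0.0298) S
|Y| = 0.0305 S → |Z| = 1/|Y| = 32.8 Ω, ∠Z = −∠Y = 78.2°
I = V/|Z| = 187 mA
P = VI cos φ = 6.12 × 0.187 × cos(78.2°) = 234 mW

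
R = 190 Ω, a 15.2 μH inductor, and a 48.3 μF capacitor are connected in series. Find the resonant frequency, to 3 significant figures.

5.87 kHz

ω₀ = 1/√(LC) = 1/√(1.52e-05 × 4.83e-05) = 36910 rad/s
f₀ = ω₀/(2π) = 5.87 kHz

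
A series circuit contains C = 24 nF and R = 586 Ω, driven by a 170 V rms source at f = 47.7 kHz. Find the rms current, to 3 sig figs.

282 mA

ω = 2πf = 299700 rad/s
X_C = 1/(ωC) = 139 Ω
Z = 586 − j139 Ω
|Z| = √(586² + 139²) = 602 Ω
I = V/|Z| = 170/602 = 282 mA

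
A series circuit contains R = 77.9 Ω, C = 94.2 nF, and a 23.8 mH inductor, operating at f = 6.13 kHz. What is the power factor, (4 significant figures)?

ω = 2πf = 38520 rad/s
X_L = ωL = 916.7 Ω
X_C = 1/(ωC) = 275.6 Ω
Net reactance X = X_L − X_C = 641.1 Ω
Z = 77.90 + j641.1 Ω
|Z| = √(77.90² + 641.1²) = 645.8 Ω
∠Z = arctan(641.1/77.90) = 83.07°
cos φ = cos(83.07°) = 0.1206

0.1206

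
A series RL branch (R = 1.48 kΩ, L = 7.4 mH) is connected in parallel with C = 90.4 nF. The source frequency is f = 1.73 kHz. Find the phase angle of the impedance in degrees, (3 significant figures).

ω = 2πf = 10870 rad/s
X_L = ωL = 80.4 Ω
X_C = 1/(ωC) = 1020 Ω
Branch 1 (R+jX_L): Z₁ = 1480 + j80.4 Ω, |Z₁| = 1480 Ω
Branch 2 (−jX_C): Z₂ = −j1020 Ω
Parallel: Z = Z₁Z₂/(Z₁+Z₂), |Z| = 861 Ω, ∠Z = -54.5°

-54.5°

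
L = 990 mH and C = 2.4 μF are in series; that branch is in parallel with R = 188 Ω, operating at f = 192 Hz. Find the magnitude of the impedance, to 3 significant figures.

184 Ω

ω = 2πf = 1206 rad/s
X_L = ωL = 1190 Ω
X_C = 1/(ωC) = 345 Ω
Branch 1: Z₁ = R = 188 Ω
Branch 2 (series LC): Z₂ = j(X_L − X_C) = j849 Ω
Parallel: Z = Z₁Z₂/(Z₁+Z₂), |Z| = 184 Ω, ∠Z = 12.5°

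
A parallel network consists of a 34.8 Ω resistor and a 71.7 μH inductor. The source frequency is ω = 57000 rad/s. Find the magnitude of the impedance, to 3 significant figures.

4.06 Ω

X_L = ωL = 4.09 Ω
Parallel: admittances add. Y = 1/R + 1/(jωL)
Y = (0.0287 − j0.245) S
|Y| = 0.246 S → |Z| = 1/|Y| = 4.06 Ω, ∠Z = −∠Y = 83.3°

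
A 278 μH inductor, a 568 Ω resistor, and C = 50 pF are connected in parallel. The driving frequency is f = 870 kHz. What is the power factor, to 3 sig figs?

0.977

ω = 2πf = 5.466e+06 rad/s
X_L = ωL = 1520 Ω
X_C = 1/(ωC) = 3660 Ω
Parallel: admittances add. Y = 1/R + 1/(jωL) + jωC
Y = (0.00176 − j0.000385) S
|Y| = 0.00180 S → |Z| = 1/|Y| = 555 Ω, ∠Z = −∠Y = 12.3°
cos φ = cos(12.3°) = 0.977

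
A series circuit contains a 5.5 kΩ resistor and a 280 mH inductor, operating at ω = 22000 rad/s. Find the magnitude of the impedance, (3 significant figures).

8260 Ω

X_L = ωL = 6160 Ω
Z = 5500 + j6160 Ω
|Z| = √(5500² + 6160²) = 8260 Ω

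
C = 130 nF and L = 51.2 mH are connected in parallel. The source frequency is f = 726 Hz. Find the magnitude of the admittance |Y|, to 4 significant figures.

ω = 2πf = 4562 rad/s
X_L = ωL = 233.6 Ω
X_C = 1/(ωC) = 1686 Ω
Parallel: admittances add. Y = 1/(jωL) + jωC
Y = (0 − j0.003689) S
|Y| = 0.003689 S → |Z| = 1/|Y| = 271.1 Ω, ∠Z = −∠Y = 90.00°

3.689 mS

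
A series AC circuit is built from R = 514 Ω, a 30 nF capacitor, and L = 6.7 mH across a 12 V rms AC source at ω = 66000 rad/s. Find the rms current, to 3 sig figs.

23.2 mA

X_L = ωL = 442 Ω
X_C = 1/(ωC) = 505 Ω
Net reactance X = X_L − X_C = -62.9 Ω
Z = 514 − j62.9 Ω
|Z| = √(514² + 62.9²) = 518 Ω
I = V/|Z| = 12/518 = 23.2 mA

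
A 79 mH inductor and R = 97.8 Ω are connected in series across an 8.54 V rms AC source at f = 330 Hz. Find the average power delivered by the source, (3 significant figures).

ω = 2πf = 2073 rad/s
X_L = ωL = 164 Ω
Z = 97.8 + j164 Ω
|Z| = √(97.8² + 164²) = 191 Ω
∠Z = arctan(164/97.8) = 59.2°
I = V/|Z| = 44.8 mA
P = VI cos φ = 8.54 × 0.0448 × cos(59.2°) = 196 mW

196 mW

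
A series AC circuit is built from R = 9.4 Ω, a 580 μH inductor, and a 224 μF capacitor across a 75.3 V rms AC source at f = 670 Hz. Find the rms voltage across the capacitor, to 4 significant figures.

8.405 V

ω = 2πf = 4210 rad/s
X_L = ωL = 2.442 Ω
X_C = 1/(ωC) = 1.060 Ω
Net reactance X = X_L − X_C = 1.381 Ω
Z = 9.400 + j1.381 Ω
|Z| = √(9.400² + 1.381²) = 9.501 Ω
I = V/|Z| = 7.926 A
V_C = I·|Z_C| = 7.926 × 1.060 = 8.405 V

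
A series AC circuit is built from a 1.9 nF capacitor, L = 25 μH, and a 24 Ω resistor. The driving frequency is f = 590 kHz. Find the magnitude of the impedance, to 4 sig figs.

ω = 2πf = 3.707e+06 rad/s
X_L = ωL = 92.68 Ω
X_C = 1/(ωC) = 142.0 Ω
Net reactance X = X_L − X_C = -49.30 Ω
Z = 24.00 − j49.30 Ω
|Z| = √(24.00² + 49.30²) = 54.83 Ω

54.83 Ω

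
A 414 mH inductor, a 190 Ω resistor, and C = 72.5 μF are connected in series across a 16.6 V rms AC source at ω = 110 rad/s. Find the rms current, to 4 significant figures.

80.54 mA

X_L = ωL = 45.54 Ω
X_C = 1/(ωC) = 125.4 Ω
Net reactance X = X_L − X_C = -79.85 Ω
Z = 190.0 − j79.85 Ω
|Z| = √(190.0² + 79.85²) = 206.1 Ω
I = V/|Z| = 16.6/206.1 = 80.54 mA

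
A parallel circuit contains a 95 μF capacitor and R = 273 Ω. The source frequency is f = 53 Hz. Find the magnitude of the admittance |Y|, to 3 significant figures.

ω = 2πf = 333.0 rad/s
X_C = 1/(ωC) = 31.6 Ω
Parallel: admittances add. Y = 1/R + jωC
Y = (0.00366 + j0.0316) S
|Y| = 0.0318 S → |Z| = 1/|Y| = 31.4 Ω, ∠Z = −∠Y = -83.4°

31.8 mS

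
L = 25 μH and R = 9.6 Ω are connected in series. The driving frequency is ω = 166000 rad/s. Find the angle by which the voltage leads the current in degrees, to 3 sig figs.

X_L = ωL = 4.15 Ω
Z = 9.60 + j4.15 Ω
|Z| = √(9.60² + 4.15²) = 10.5 Ω
∠Z = arctan(4.15/9.60) = 23.4°

23.4°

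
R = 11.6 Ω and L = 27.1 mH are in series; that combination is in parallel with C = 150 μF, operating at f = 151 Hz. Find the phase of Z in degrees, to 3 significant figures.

-82.4°

ω = 2πf = 948.8 rad/s
X_L = ωL = 25.7 Ω
X_C = 1/(ωC) = 7.03 Ω
Branch 1 (R+jX_L): Z₁ = 11.6 + j25.7 Ω, |Z₁| = 28.2 Ω
Branch 2 (−jX_C): Z₂ = −j7.03 Ω
Parallel: Z = Z₁Z₂/(Z₁+Z₂), |Z| = 9.01 Ω, ∠Z = -82.4°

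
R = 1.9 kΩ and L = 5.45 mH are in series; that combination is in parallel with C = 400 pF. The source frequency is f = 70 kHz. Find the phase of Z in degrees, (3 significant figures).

21.6°

ω = 2πf = 439800 rad/s
X_L = ωL = 2400 Ω
X_C = 1/(ωC) = 5680 Ω
Branch 1 (R+jX_L): Z₁ = 1900 + j2400 Ω, |Z₁| = 3060 Ω
Branch 2 (−jX_C): Z₂ = −j5680 Ω
Parallel: Z = Z₁Z₂/(Z₁+Z₂), |Z| = 4580 Ω, ∠Z = 21.6°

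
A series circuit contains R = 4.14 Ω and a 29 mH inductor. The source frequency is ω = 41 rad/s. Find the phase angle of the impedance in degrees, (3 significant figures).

X_L = ωL = 1.19 Ω
Z = 4.14 + j1.19 Ω
|Z| = √(4.14² + 1.19²) = 4.31 Ω
∠Z = arctan(1.19/4.14) = 16.0°

16.0°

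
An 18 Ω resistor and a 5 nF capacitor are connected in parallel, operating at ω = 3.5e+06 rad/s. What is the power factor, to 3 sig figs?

0.954

X_C = 1/(ωC) = 57.1 Ω
Parallel: admittances add. Y = 1/R + jωC
Y = (0.0556 + j0.0175) S
|Y| = 0.0582 S → |Z| = 1/|Y| = 17.2 Ω, ∠Z = −∠Y = -17.5°
cos φ = cos(-17.5°) = 0.954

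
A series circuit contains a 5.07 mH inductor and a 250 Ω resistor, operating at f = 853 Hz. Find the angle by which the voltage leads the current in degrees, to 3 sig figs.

6.20°

ω = 2πf = 5360 rad/s
X_L = ωL = 27.2 Ω
Z = 250 + j27.2 Ω
|Z| = √(250² + 27.2²) = 251 Ω
∠Z = arctan(27.2/250) = 6.20°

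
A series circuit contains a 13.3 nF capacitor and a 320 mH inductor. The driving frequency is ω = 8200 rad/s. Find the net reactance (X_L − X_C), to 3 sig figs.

X_L = ωL = 2620 Ω
X_C = 1/(ωC) = 9170 Ω
X = 2620 − 9170 = -6550 Ω

-6550 Ω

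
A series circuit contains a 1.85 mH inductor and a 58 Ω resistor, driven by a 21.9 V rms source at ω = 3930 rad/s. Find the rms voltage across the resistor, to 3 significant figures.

21.7 V

X_L = ωL = 7.27 Ω
Z = 58.0 + j7.27 Ω
|Z| = √(58.0² + 7.27²) = 58.5 Ω
I = V/|Z| = 375 mA
V_R = I·|Z_R| = 0.375 × 58.0 = 21.7 V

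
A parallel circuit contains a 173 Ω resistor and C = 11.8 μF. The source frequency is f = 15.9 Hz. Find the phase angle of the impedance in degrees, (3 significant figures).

ω = 2πf = 99.90 rad/s
X_C = 1/(ωC) = 848 Ω
Parallel: admittances add. Y = 1/R + jωC
Y = (0.00578 + j0.00118) S
|Y| = 0.00590 S → |Z| = 1/|Y| = 170 Ω, ∠Z = −∠Y = -11.5°

-11.5°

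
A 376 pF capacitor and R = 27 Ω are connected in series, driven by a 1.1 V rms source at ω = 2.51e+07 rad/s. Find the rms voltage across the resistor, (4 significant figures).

0.2716 V

X_C = 1/(ωC) = 106.0 Ω
Z = 27.00 − j106.0 Ω
|Z| = √(27.00² + 106.0²) = 109.3 Ω
I = V/|Z| = 10.06 mA
V_R = I·|Z_R| = 0.01006 × 27.00 = 0.2716 V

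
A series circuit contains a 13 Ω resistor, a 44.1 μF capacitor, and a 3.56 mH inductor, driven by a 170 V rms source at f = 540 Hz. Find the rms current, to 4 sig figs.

ω = 2πf = 3393 rad/s
X_L = ωL = 12.08 Ω
X_C = 1/(ωC) = 6.683 Ω
Net reactance X = X_L − X_C = 5.396 Ω
Z = 13.00 + j5.396 Ω
|Z| = √(13.00² + 5.396²) = 14.08 Ω
I = V/|Z| = 170/14.08 = 12.08 A

12.08 A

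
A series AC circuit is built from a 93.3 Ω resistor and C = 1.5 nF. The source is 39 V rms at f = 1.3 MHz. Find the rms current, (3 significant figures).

ω = 2πf = 8.168e+06 rad/s
X_C = 1/(ωC) = 81.6 Ω
Z = 93.3 − j81.6 Ω
|Z| = √(93.3² + 81.6²) = 124 Ω
I = V/|Z| = 39/124 = 315 mA

315 mA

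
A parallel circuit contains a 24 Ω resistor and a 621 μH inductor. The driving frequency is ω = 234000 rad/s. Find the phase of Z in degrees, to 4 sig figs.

9.378°

X_L = ωL = 145.3 Ω
Parallel: admittances add. Y = 1/R + 1/(jωL)
Y = (0.04167 − j0.006882) S
|Y| = 0.04223 S → |Z| = 1/|Y| = 23.68 Ω, ∠Z = −∠Y = 9.378°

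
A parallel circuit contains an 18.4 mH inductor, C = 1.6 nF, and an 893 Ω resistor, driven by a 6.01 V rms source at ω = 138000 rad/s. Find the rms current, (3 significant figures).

6.81 mA

X_L = ωL = 2540 Ω
X_C = 1/(ωC) = 4530 Ω
Parallel: admittances add. Y = 1/R + 1/(jωL) + jωC
Y = (0.00112 − j0.000173) S
|Y| = 0.00113 S → |Z| = 1/|Y| = 883 Ω, ∠Z = −∠Y = 8.78°
I = V/|Z| = 6.01/883 = 6.81 mA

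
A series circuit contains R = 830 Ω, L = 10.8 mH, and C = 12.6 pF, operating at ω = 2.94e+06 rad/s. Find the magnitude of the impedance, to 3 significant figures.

X_L = ωL = 31800 Ω
X_C = 1/(ωC) = 27000 Ω
Net reactance X = X_L − X_C = 4760 Ω
Z = 830 + j4760 Ω
|Z| = √(830² + 4760²) = 4830 Ω

4830 Ω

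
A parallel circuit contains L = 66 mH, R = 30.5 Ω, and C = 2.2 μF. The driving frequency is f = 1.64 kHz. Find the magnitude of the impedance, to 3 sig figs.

ω = 2πf = 10300 rad/s
X_L = ωL = 680 Ω
X_C = 1/(ωC) = 44.1 Ω
Parallel: admittances add. Y = 1/R + 1/(jωL) + jωC
Y = (0.0328 + j0.0212) S
|Y| = 0.0390 S → |Z| = 1/|Y| = 25.6 Ω, ∠Z = −∠Y = -32.9°

25.6 Ω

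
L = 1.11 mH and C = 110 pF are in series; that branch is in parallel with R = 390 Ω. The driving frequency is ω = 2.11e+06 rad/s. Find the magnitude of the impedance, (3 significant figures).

383 Ω

X_L = ωL = 2340 Ω
X_C = 1/(ωC) = 4310 Ω
Branch 1: Z₁ = R = 390 Ω
Branch 2 (series LC): Z₂ = j(X_L − X_C) = −j1970 Ω
Parallel: Z = Z₁Z₂/(Z₁+Z₂), |Z| = 383 Ω, ∠Z = -11.2°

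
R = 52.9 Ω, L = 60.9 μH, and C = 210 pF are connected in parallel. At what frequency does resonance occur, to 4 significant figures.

1.407 MHz

ω₀ = 1/√(LC) = 1/√(6.09e-05 × 2.1e-10) = 8.843e+06 rad/s
f₀ = ω₀/(2π) = 1.407 MHz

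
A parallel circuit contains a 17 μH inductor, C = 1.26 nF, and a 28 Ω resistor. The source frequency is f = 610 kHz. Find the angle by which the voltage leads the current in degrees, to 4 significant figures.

ω = 2πf = 3.833e+06 rad/s
X_L = ωL = 65.16 Ω
X_C = 1/(ωC) = 207.1 Ω
Parallel: admittances add. Y = 1/R + 1/(jωL) + jωC
Y = (0.03571 − j0.01052) S
|Y| = 0.03723 S → |Z| = 1/|Y| = 26.86 Ω, ∠Z = −∠Y = 16.41°

16.41°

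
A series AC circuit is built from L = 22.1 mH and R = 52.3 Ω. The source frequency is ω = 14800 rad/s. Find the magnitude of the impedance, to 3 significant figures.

X_L = ωL = 327 Ω
Z = 52.3 + j327 Ω
|Z| = √(52.3² + 327²) = 331 Ω

331 Ω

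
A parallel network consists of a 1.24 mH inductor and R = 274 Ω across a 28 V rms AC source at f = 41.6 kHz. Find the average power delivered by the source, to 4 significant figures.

ω = 2πf = 261400 rad/s
X_L = ωL = 324.1 Ω
Parallel: admittances add. Y = 1/R + 1/(jωL)
Y = (0.003650 − j0.003085) S
|Y| = 0.004779 S → |Z| = 1/|Y| = 209.2 Ω, ∠Z = −∠Y = 40.21°
I = V/|Z| = 133.8 mA
P = VI cos φ = 28 × 0.1338 × cos(40.21°) = 2.861 W

2.861 W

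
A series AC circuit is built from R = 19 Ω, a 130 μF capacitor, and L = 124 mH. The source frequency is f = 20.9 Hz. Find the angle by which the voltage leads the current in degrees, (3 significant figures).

-65.8°

ω = 2πf = 131.3 rad/s
X_L = ωL = 16.3 Ω
X_C = 1/(ωC) = 58.6 Ω
Net reactance X = X_L − X_C = -42.3 Ω
Z = 19.0 − j42.3 Ω
|Z| = √(19.0² + 42.3²) = 46.4 Ω
∠Z = arctan(-42.3/19.0) = -65.8°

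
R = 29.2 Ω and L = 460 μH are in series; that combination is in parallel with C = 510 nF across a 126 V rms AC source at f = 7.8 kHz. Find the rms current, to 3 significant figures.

2.90 A

ω = 2πf = 49010 rad/s
X_L = ωL = 22.5 Ω
X_C = 1/(ωC) = 40.0 Ω
Branch 1 (R+jX_L): Z₁ = 29.2 + j22.5 Ω, |Z₁| = 36.9 Ω
Branch 2 (−jX_C): Z₂ = −j40.0 Ω
Parallel: Z = Z₁Z₂/(Z₁+Z₂), |Z| = 43.4 Ω, ∠Z = -21.4°
I = V/|Z| = 126/43.4 = 2.90 A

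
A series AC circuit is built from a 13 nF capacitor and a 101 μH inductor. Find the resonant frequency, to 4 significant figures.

ω₀ = 1/√(LC) = 1/√(0.000101 × 1.3e-08) = 872700 rad/s
f₀ = ω₀/(2π) = 138.9 kHz

138.9 kHz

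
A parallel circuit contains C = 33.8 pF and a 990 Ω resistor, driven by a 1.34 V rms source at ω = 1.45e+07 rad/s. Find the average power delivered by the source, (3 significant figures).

X_C = 1/(ωC) = 2040 Ω
Parallel: admittances add. Y = 1/R + jωC
Y = (0.00101 + j0.000490) S
|Y| = 0.00112 S → |Z| = 1/|Y| = 891 Ω, ∠Z = −∠Y = -25.9°
I = V/|Z| = 1.50 mA
P = VI cos φ = 1.34 × 0.00150 × cos(-25.9°) = 1.81 mW

1.81 mW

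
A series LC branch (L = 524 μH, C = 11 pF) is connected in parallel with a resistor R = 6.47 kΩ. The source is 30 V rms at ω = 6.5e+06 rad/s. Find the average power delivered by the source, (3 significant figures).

X_L = ωL = 3410 Ω
X_C = 1/(ωC) = 14000 Ω
Branch 1: Z₁ = R = 6470 Ω
Branch 2 (series LC): Z₂ = j(X_L − X_C) = −j10600 Ω
Parallel: Z = Z₁Z₂/(Z₁+Z₂), |Z| = 5520 Ω, ∠Z = -31.4°
I = V/|Z| = 5.44 mA
P = VI cos φ = 30 × 0.00544 × cos(-31.4°) = 139 mW

139 mW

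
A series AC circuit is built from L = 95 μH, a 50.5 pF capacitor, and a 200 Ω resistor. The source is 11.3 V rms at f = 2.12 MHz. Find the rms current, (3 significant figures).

ω = 2πf = 1.332e+07 rad/s
X_L = ωL = 1270 Ω
X_C = 1/(ωC) = 1490 Ω
Net reactance X = X_L − X_C = -221 Ω
Z = 200 − j221 Ω
|Z| = √(200² + 221²) = 298 Ω
I = V/|Z| = 11.3/298 = 37.9 mA

37.9 mA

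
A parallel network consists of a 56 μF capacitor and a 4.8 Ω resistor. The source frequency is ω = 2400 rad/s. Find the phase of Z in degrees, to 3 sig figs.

-32.8°

X_C = 1/(ωC) = 7.44 Ω
Parallel: admittances add. Y = 1/R + jωC
Y = (0.208 + j0.134) S
|Y| = 0.248 S → |Z| = 1/|Y| = 4.03 Ω, ∠Z = −∠Y = -32.8°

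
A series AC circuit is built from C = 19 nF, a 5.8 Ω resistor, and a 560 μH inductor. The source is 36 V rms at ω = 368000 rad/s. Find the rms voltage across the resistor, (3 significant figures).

X_L = ωL = 206 Ω
X_C = 1/(ωC) = 143 Ω
Net reactance X = X_L − X_C = 63.1 Ω
Z = 5.80 + j63.1 Ω
|Z| = √(5.80² + 63.1²) = 63.3 Ω
I = V/|Z| = 568 mA
V_R = I·|Z_R| = 0.568 × 5.80 = 3.30 V

3.30 V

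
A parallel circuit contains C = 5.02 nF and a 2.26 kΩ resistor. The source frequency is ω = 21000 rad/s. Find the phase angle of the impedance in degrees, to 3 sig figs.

X_C = 1/(ωC) = 9490 Ω
Parallel: admittances add. Y = 1/R + jωC
Y = (0.000442 + j0.000105) S
|Y| = 0.000455 S → |Z| = 1/|Y| = 2200 Ω, ∠Z = −∠Y = -13.4°

-13.4°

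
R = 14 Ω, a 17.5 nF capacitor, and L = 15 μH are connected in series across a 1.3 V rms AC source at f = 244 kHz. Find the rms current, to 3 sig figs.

ω = 2πf = 1.533e+06 rad/s
X_L = ωL = 23.0 Ω
X_C = 1/(ωC) = 37.3 Ω
Net reactance X = X_L − X_C = -14.3 Ω
Z = 14.0 − j14.3 Ω
|Z| = √(14.0² + 14.3²) = 20.0 Ω
I = V/|Z| = 1.3/20.0 = 65.0 mA

65.0 mA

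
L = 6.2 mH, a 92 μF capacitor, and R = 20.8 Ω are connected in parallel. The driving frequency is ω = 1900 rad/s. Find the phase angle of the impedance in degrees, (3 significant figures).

X_L = ωL = 11.8 Ω
X_C = 1/(ωC) = 5.72 Ω
Parallel: admittances add. Y = 1/R + 1/(jωL) + jωC
Y = (0.0481 + j0.0899) S
|Y| = 0.102 S → |Z| = 1/|Y| = 9.81 Ω, ∠Z = −∠Y = -61.9°

-61.9°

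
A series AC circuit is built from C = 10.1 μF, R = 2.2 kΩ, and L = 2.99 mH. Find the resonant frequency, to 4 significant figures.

915.8 Hz

ω₀ = 1/√(LC) = 1/√(0.00299 × 1.01e-05) = 5754 rad/s
f₀ = ω₀/(2π) = 915.8 Hz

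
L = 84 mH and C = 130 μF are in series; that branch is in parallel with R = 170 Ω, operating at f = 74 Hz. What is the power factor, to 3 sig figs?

0.131

ω = 2πf = 465.0 rad/s
X_L = ωL = 39.1 Ω
X_C = 1/(ωC) = 16.5 Ω
Branch 1: Z₁ = R = 170 Ω
Branch 2 (series LC): Z₂ = j(X_L − X_C) = j22.5 Ω
Parallel: Z = Z₁Z₂/(Z₁+Z₂), |Z| = 22.3 Ω, ∠Z = 82.5°
cos φ = cos(82.5°) = 0.131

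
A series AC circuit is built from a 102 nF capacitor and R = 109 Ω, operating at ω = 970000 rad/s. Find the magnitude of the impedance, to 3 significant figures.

109 Ω

X_C = 1/(ωC) = 10.1 Ω
Z = 109 − j10.1 Ω
|Z| = √(109² + 10.1²) = 109 Ω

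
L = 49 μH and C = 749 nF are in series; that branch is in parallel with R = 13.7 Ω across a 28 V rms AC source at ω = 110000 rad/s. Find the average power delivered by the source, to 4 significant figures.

57.23 W

X_L = ωL = 5.390 Ω
X_C = 1/(ωC) = 12.14 Ω
Branch 1: Z₁ = R = 13.70 Ω
Branch 2 (series LC): Z₂ = j(X_L − X_C) = −j6.747 Ω
Parallel: Z = Z₁Z₂/(Z₁+Z₂), |Z| = 6.053 Ω, ∠Z = -63.78°
I = V/|Z| = 4.626 A
P = VI cos φ = 28 × 4.626 × cos(-63.78°) = 57.23 W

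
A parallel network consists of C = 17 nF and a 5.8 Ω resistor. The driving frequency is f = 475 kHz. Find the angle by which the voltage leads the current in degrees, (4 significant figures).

-16.40°

ω = 2πf = 2.985e+06 rad/s
X_C = 1/(ωC) = 19.71 Ω
Parallel: admittances add. Y = 1/R + jωC
Y = (0.1724 + j0.05074) S
|Y| = 0.1797 S → |Z| = 1/|Y| = 5.564 Ω, ∠Z = −∠Y = -16.40°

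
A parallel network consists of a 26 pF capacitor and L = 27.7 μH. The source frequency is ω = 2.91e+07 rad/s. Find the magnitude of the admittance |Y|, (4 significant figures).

X_L = ωL = 806.1 Ω
X_C = 1/(ωC) = 1322 Ω
Parallel: admittances add. Y = 1/(jωL) + jωC
Y = (0 − j0.0004840) S
|Y| = 0.0004840 S → |Z| = 1/|Y| = 2066 Ω, ∠Z = −∠Y = 90.00°

484.0 μS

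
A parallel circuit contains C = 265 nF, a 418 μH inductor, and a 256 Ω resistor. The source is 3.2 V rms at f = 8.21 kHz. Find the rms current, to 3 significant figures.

ω = 2πf = 51580 rad/s
X_L = ωL = 21.6 Ω
X_C = 1/(ωC) = 73.2 Ω
Parallel: admittances add. Y = 1/R + 1/(jωL) + jωC
Y = (0.00391 − j0.0327) S
|Y| = 0.0329 S → |Z| = 1/|Y| = 30.4 Ω, ∠Z = −∠Y = 83.2°
I = V/|Z| = 3.2/30.4 = 105 mA

105 mA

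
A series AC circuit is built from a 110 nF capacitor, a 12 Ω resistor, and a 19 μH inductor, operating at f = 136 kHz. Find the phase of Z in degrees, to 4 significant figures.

25.01°

ω = 2πf = 854500 rad/s
X_L = ωL = 16.24 Ω
X_C = 1/(ωC) = 10.64 Ω
Net reactance X = X_L − X_C = 5.597 Ω
Z = 12.00 + j5.597 Ω
|Z| = √(12.00² + 5.597²) = 13.24 Ω
∠Z = arctan(5.597/12.00) = 25.01°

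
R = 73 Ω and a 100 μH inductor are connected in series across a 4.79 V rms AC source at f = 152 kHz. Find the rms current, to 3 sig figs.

ω = 2πf = 955000 rad/s
X_L = ωL = 95.5 Ω
Z = 73.0 + j95.5 Ω
|Z| = √(73.0² + 95.5²) = 120 Ω
I = V/|Z| = 4.79/120 = 39.8 mA

39.8 mA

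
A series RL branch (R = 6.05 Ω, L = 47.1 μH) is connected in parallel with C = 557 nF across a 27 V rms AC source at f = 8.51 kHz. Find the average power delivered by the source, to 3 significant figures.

103 W

ω = 2πf = 53470 rad/s
X_L = ωL = 2.52 Ω
X_C = 1/(ωC) = 33.6 Ω
Branch 1 (R+jX_L): Z₁ = 6.05 + j2.52 Ω, |Z₁| = 6.55 Ω
Branch 2 (−jX_C): Z₂ = −j33.6 Ω
Parallel: Z = Z₁Z₂/(Z₁+Z₂), |Z| = 6.95 Ω, ∠Z = 11.6°
I = V/|Z| = 3.88 A
P = VI cos φ = 27 × 3.88 × cos(11.6°) = 103 W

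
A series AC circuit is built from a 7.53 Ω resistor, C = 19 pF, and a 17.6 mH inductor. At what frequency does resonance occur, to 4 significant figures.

275.2 kHz

ω₀ = 1/√(LC) = 1/√(0.0176 × 1.9e-11) = 1.729e+06 rad/s
f₀ = ω₀/(2π) = 275.2 kHz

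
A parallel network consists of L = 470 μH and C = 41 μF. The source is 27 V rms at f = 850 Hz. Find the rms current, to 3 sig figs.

4.84 A

ω = 2πf = 5341 rad/s
X_L = ωL = 2.51 Ω
X_C = 1/(ωC) = 4.57 Ω
Parallel: admittances add. Y = 1/(jωL) + jωC
Y = (0 − j0.179) S
|Y| = 0.179 S → |Z| = 1/|Y| = 5.57 Ω, ∠Z = −∠Y = 90.0°
I = V/|Z| = 27/5.57 = 4.84 A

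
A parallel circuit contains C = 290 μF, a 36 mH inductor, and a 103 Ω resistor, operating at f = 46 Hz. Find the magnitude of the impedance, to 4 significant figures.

ω = 2πf = 289.0 rad/s
X_L = ωL = 10.40 Ω
X_C = 1/(ωC) = 11.93 Ω
Parallel: admittances add. Y = 1/R + 1/(jωL) + jωC
Y = (0.009709 − j0.01229) S
|Y| = 0.01566 S → |Z| = 1/|Y| = 63.85 Ω, ∠Z = −∠Y = 51.69°

63.85 Ω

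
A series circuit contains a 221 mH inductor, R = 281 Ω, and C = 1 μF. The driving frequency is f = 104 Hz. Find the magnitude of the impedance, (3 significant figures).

ω = 2πf = 653.5 rad/s
X_L = ωL = 144 Ω
X_C = 1/(ωC) = 1530 Ω
Net reactance X = X_L − X_C = -1390 Ω
Z = 281 − j1390 Ω
|Z| = √(281² + 1390²) = 1410 Ω

1410 Ω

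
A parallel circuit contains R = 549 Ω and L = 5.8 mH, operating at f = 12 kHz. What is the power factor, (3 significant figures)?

0.623

ω = 2πf = 75400 rad/s
X_L = ωL = 437 Ω
Parallel: admittances add. Y = 1/R + 1/(jωL)
Y = (0.00182 − j0.00229) S
|Y| = 0.00292 S → |Z| = 1/|Y| = 342 Ω, ∠Z = −∠Y = 51.5°
cos φ = cos(51.5°) = 0.623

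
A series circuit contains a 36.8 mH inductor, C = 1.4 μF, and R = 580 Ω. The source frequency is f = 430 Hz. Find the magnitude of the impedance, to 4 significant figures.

603.0 Ω

ω = 2πf = 2702 rad/s
X_L = ωL = 99.43 Ω
X_C = 1/(ωC) = 264.4 Ω
Net reactance X = X_L − X_C = -165.0 Ω
Z = 580.0 − j165.0 Ω
|Z| = √(580.0² + 165.0²) = 603.0 Ω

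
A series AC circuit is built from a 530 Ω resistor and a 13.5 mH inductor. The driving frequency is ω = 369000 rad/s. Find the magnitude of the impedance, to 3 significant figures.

5010 Ω

X_L = ωL = 4980 Ω
Z = 530 + j4980 Ω
|Z| = √(530² + 4980²) = 5010 Ω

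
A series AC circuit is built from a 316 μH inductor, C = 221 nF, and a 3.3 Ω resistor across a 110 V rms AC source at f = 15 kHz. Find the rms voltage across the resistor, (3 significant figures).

19.6 V

ω = 2πf = 94250 rad/s
X_L = ωL = 29.8 Ω
X_C = 1/(ωC) = 48.0 Ω
Net reactance X = X_L − X_C = -18.2 Ω
Z = 3.30 − j18.2 Ω
|Z| = √(3.30² + 18.2²) = 18.5 Ω
I = V/|Z| = 5.94 A
V_R = I·|Z_R| = 5.94 × 3.30 = 19.6 V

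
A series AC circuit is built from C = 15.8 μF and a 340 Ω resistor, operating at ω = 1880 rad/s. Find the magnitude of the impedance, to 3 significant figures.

342 Ω

X_C = 1/(ωC) = 33.7 Ω
Z = 340 − j33.7 Ω
|Z| = √(340² + 33.7²) = 342 Ω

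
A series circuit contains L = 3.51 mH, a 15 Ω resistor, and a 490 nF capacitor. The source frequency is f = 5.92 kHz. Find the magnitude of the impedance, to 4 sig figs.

77.17 Ω

ω = 2πf = 37200 rad/s
X_L = ωL = 130.6 Ω
X_C = 1/(ωC) = 54.87 Ω
Net reactance X = X_L − X_C = 75.69 Ω
Z = 15.00 + j75.69 Ω
|Z| = √(15.00² + 75.69²) = 77.17 Ω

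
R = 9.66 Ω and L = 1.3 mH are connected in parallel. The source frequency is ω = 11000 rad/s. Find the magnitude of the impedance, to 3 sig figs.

X_L = ωL = 14.3 Ω
Parallel: admittances add. Y = 1/R + 1/(jωL)
Y = (0.104 − j0.0699) S
|Y| = 0.125 S → |Z| = 1/|Y| = 8.00 Ω, ∠Z = −∠Y = 34.0°

8.00 Ω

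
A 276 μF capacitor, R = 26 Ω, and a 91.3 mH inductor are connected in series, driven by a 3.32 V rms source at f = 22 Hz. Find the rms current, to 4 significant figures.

ω = 2πf = 138.2 rad/s
X_L = ωL = 12.62 Ω
X_C = 1/(ωC) = 26.21 Ω
Net reactance X = X_L − X_C = -13.59 Ω
Z = 26.00 − j13.59 Ω
|Z| = √(26.00² + 13.59²) = 29.34 Ω
I = V/|Z| = 3.32/29.34 = 113.2 mA

113.2 mA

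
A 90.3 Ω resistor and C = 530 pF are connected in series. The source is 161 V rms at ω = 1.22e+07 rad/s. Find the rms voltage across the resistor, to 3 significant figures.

X_C = 1/(ωC) = 155 Ω
Z = 90.3 − j155 Ω
|Z| = √(90.3² + 155²) = 179 Ω
I = V/|Z| = 899 mA
V_R = I·|Z_R| = 0.899 × 90.3 = 81.2 V

81.2 V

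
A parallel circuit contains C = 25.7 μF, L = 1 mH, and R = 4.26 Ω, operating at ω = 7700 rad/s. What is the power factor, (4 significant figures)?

0.9605

X_L = ωL = 7.700 Ω
X_C = 1/(ωC) = 5.053 Ω
Parallel: admittances add. Y = 1/R + 1/(jωL) + jωC
Y = (0.2347 + j0.06802) S
|Y| = 0.2444 S → |Z| = 1/|Y| = 4.092 Ω, ∠Z = −∠Y = -16.16°
cos φ = cos(-16.16°) = 0.9605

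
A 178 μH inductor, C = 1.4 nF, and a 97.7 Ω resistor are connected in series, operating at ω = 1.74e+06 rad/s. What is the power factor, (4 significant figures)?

0.6960

X_L = ωL = 309.7 Ω
X_C = 1/(ωC) = 410.5 Ω
Net reactance X = X_L − X_C = -100.8 Ω
Z = 97.70 − j100.8 Ω
|Z| = √(97.70² + 100.8²) = 140.4 Ω
∠Z = arctan(-100.8/97.70) = -45.89°
cos φ = cos(-45.89°) = 0.6960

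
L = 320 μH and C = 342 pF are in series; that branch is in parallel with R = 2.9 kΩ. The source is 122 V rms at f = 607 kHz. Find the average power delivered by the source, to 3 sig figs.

5.13 W

ω = 2πf = 3.814e+06 rad/s
X_L = ωL = 1220 Ω
X_C = 1/(ωC) = 767 Ω
Branch 1: Z₁ = R = 2900 Ω
Branch 2 (series LC): Z₂ = j(X_L − X_C) = j454 Ω
Parallel: Z = Z₁Z₂/(Z₁+Z₂), |Z| = 448 Ω, ∠Z = 81.1°
I = V/|Z| = 272 mA
P = VI cos φ = 122 × 0.272 × cos(81.1°) = 5.13 W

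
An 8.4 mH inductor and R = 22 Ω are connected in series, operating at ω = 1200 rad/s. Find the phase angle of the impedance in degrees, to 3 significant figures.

24.6°

X_L = ωL = 10.1 Ω
Z = 22.0 + j10.1 Ω
|Z| = √(22.0² + 10.1²) = 24.2 Ω
∠Z = arctan(10.1/22.0) = 24.6°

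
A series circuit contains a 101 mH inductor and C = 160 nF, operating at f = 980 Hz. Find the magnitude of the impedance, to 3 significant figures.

393 Ω

ω = 2πf = 6158 rad/s
X_L = ωL = 622 Ω
X_C = 1/(ωC) = 1020 Ω
Net reactance X = X_L − X_C = -393 Ω
Z = − j393 Ω
|Z| = √(0² + 393²) = 393 Ω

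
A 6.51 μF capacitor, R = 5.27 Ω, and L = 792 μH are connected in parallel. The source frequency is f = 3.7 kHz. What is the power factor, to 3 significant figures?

ω = 2πf = 23250 rad/s
X_L = ωL = 18.4 Ω
X_C = 1/(ωC) = 6.61 Ω
Parallel: admittances add. Y = 1/R + 1/(jωL) + jωC
Y = (0.190 + j0.0970) S
|Y| = 0.213 S → |Z| = 1/|Y| = 4.69 Ω, ∠Z = −∠Y = -27.1°
cos φ = cos(-27.1°) = 0.890

0.890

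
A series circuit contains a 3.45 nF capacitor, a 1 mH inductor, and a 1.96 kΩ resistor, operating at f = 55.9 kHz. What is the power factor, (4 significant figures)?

ω = 2πf = 351200 rad/s
X_L = ωL = 351.2 Ω
X_C = 1/(ωC) = 825.3 Ω
Net reactance X = X_L − X_C = -474.0 Ω
Z = 1960 − j474.0 Ω
|Z| = √(1960² + 474.0²) = 2017 Ω
∠Z = arctan(-474.0/1960) = -13.60°
cos φ = cos(-13.60°) = 0.9720

0.9720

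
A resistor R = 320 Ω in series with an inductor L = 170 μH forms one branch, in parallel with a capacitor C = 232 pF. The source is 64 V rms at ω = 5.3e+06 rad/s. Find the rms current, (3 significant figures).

X_L = ωL = 901 Ω
X_C = 1/(ωC) = 813 Ω
Branch 1 (R+jX_L): Z₁ = 320 + j901 Ω, |Z₁| = 956 Ω
Branch 2 (−jX_C): Z₂ = −j813 Ω
Parallel: Z = Z₁Z₂/(Z₁+Z₂), |Z| = 2340 Ω, ∠Z = -34.9°
I = V/|Z| = 64/2340 = 27.3 mA

27.3 mA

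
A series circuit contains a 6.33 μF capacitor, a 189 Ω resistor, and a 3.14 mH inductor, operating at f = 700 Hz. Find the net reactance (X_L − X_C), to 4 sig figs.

-22.11 Ω

ω = 2πf = 4398 rad/s
X_L = ωL = 13.81 Ω
X_C = 1/(ωC) = 35.92 Ω
X = 13.81 − 35.92 = -22.11 Ω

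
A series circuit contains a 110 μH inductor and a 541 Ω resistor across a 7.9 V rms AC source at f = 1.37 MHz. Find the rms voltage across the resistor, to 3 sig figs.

ω = 2πf = 8.608e+06 rad/s
X_L = ωL = 947 Ω
Z = 541 + j947 Ω
|Z| = √(541² + 947²) = 1090 Ω
I = V/|Z| = 7.24 mA
V_R = I·|Z_R| = 0.00724 × 541 = 3.92 V

3.92 V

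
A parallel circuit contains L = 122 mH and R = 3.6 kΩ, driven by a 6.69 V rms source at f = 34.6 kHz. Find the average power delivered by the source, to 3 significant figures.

ω = 2πf = 217400 rad/s
X_L = ωL = 26500 Ω
Parallel: admittances add. Y = 1/R + 1/(jωL)
Y = (0.000278 − j3.77e-05) S
|Y| = 0.000280 S → |Z| = 1/|Y| = 3570 Ω, ∠Z = −∠Y = 7.73°
I = V/|Z| = 1.88 mA
P = VI cos φ = 6.69 × 0.00188 × cos(7.73°) = 12.4 mW

12.4 mW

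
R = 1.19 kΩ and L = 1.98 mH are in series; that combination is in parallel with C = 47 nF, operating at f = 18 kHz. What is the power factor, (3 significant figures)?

ω = 2πf = 113100 rad/s
X_L = ωL = 224 Ω
X_C = 1/(ωC) = 188 Ω
Branch 1 (R+jX_L): Z₁ = 1190 + j224 Ω, |Z₁| = 1210 Ω
Branch 2 (−jX_C): Z₂ = −j188 Ω
Parallel: Z = Z₁Z₂/(Z₁+Z₂), |Z| = 191 Ω, ∠Z = -81.1°
cos φ = cos(-81.1°) = 0.155

0.155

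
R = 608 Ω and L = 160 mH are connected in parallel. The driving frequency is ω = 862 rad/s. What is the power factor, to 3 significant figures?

0.221

X_L = ωL = 138 Ω
Parallel: admittances add. Y = 1/R + 1/(jωL)
Y = (0.00164 − j0.00725) S
|Y| = 0.00743 S → |Z| = 1/|Y| = 135 Ω, ∠Z = −∠Y = 77.2°
cos φ = cos(77.2°) = 0.221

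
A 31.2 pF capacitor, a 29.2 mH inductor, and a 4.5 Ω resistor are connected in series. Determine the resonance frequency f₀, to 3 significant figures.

ω₀ = 1/√(LC) = 1/√(0.0292 × 3.12e-11) = 1.048e+06 rad/s
f₀ = ω₀/(2π) = 167 kHz

167 kHz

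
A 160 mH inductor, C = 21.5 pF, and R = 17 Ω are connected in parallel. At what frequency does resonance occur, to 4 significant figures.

85.81 kHz

ω₀ = 1/√(LC) = 1/√(0.16 × 2.15e-11) = 539200 rad/s
f₀ = ω₀/(2π) = 85.81 kHz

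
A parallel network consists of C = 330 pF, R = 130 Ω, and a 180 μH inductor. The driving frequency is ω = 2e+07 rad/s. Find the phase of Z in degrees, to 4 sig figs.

X_L = ωL = 3600 Ω
X_C = 1/(ωC) = 151.5 Ω
Parallel: admittances add. Y = 1/R + 1/(jωL) + jωC
Y = (0.007692 + j0.006322) S
|Y| = 0.009957 S → |Z| = 1/|Y| = 100.4 Ω, ∠Z = −∠Y = -39.42°

-39.42°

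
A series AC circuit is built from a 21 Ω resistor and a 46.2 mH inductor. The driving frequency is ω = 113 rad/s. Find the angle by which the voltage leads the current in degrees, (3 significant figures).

14.0°

X_L = ωL = 5.22 Ω
Z = 21.0 + j5.22 Ω
|Z| = √(21.0² + 5.22²) = 21.6 Ω
∠Z = arctan(5.22/21.0) = 14.0°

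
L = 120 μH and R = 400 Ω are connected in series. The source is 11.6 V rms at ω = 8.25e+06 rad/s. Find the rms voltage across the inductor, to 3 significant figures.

10.8 V

X_L = ωL = 990 Ω
Z = 400 + j990 Ω
|Z| = √(400² + 990²) = 1070 Ω
I = V/|Z| = 10.9 mA
V_L = I·|Z_L| = 0.0109 × 990 = 10.8 V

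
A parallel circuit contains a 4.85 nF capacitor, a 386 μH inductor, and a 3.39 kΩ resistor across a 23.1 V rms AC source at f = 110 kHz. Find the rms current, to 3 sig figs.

11.4 mA

ω = 2πf = 691200 rad/s
X_L = ωL = 267 Ω
X_C = 1/(ωC) = 298 Ω
Parallel: admittances add. Y = 1/R + 1/(jωL) + jωC
Y = (0.000295 − j0.000396) S
|Y| = 0.000494 S → |Z| = 1/|Y| = 2020 Ω, ∠Z = −∠Y = 53.3°
I = V/|Z| = 23.1/2020 = 11.4 mA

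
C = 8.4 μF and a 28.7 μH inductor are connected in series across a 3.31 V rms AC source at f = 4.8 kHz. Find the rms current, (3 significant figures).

ω = 2πf = 30160 rad/s
X_L = ωL = 0.866 Ω
X_C = 1/(ωC) = 3.95 Ω
Net reactance X = X_L − X_C = -3.08 Ω
Z = − j3.08 Ω
|Z| = √(0² + 3.08²) = 3.08 Ω
I = V/|Z| = 3.31/3.08 = 1.07 A

1.07 A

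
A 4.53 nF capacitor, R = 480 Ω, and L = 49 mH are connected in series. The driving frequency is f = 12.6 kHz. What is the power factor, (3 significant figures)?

0.403

ω = 2πf = 79170 rad/s
X_L = ωL = 3880 Ω
X_C = 1/(ωC) = 2790 Ω
Net reactance X = X_L − X_C = 1090 Ω
Z = 480 + j1090 Ω
|Z| = √(480² + 1090²) = 1190 Ω
∠Z = arctan(1090/480) = 66.2°
cos φ = cos(66.2°) = 0.403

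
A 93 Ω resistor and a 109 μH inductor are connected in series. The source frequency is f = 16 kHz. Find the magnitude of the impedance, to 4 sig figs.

ω = 2πf = 100500 rad/s
X_L = ωL = 10.96 Ω
Z = 93.00 + j10.96 Ω
|Z| = √(93.00² + 10.96²) = 93.64 Ω

93.64 Ω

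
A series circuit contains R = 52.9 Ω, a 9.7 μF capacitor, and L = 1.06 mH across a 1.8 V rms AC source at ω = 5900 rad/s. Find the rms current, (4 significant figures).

X_L = ωL = 6.254 Ω
X_C = 1/(ωC) = 17.47 Ω
Net reactance X = X_L − X_C = -11.22 Ω
Z = 52.90 − j11.22 Ω
|Z| = √(52.90² + 11.22²) = 54.08 Ω
I = V/|Z| = 1.8/54.08 = 33.29 mA

33.29 mA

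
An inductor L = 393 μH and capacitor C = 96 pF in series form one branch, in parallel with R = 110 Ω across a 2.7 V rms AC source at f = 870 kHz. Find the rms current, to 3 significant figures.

26.9 mA

ω = 2πf = 5.466e+06 rad/s
X_L = ωL = 2150 Ω
X_C = 1/(ωC) = 1910 Ω
Branch 1: Z₁ = R = 110 Ω
Branch 2 (series LC): Z₂ = j(X_L − X_C) = j243 Ω
Parallel: Z = Z₁Z₂/(Z₁+Z₂), |Z| = 100 Ω, ∠Z = 24.4°
I = V/|Z| = 2.7/100 = 26.9 mA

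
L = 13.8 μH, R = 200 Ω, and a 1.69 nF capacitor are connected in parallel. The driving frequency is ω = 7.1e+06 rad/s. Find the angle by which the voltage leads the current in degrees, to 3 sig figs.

-19.7°

X_L = ωL = 98.0 Ω
X_C = 1/(ωC) = 83.3 Ω
Parallel: admittances add. Y = 1/R + 1/(jωL) + jωC
Y = (0.00500 + j0.00179) S
|Y| = 0.00531 S → |Z| = 1/|Y| = 188 Ω, ∠Z = −∠Y = -19.7°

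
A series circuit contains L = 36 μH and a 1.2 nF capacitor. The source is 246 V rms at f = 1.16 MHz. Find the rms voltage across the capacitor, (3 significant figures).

ω = 2πf = 7.288e+06 rad/s
X_L = ωL = 262 Ω
X_C = 1/(ωC) = 114 Ω
Net reactance X = X_L − X_C = 148 Ω
Z = j148 Ω
|Z| = √(0² + 148²) = 148 Ω
I = V/|Z| = 1.66 A
V_C = I·|Z_C| = 1.66 × 114 = 190 V

190 V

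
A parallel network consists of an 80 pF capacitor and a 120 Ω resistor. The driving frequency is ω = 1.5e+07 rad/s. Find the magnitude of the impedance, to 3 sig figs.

X_C = 1/(ωC) = 833 Ω
Parallel: admittances add. Y = 1/R + jωC
Y = (0.00833 + j0.00120) S
|Y| = 0.00842 S → |Z| = 1/|Y| = 119 Ω, ∠Z = −∠Y = -8.19°

119 Ω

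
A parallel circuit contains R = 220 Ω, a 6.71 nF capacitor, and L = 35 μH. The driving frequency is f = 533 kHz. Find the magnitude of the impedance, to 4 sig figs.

ω = 2πf = 3.349e+06 rad/s
X_L = ωL = 117.2 Ω
X_C = 1/(ωC) = 44.50 Ω
Parallel: admittances add. Y = 1/R + 1/(jωL) + jωC
Y = (0.004545 + j0.01394) S
|Y| = 0.01466 S → |Z| = 1/|Y| = 68.20 Ω, ∠Z = −∠Y = -71.94°

68.20 Ω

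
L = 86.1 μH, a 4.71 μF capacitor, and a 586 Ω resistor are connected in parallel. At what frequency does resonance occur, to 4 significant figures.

ω₀ = 1/√(LC) = 1/√(8.61e-05 × 4.71e-06) = 49660 rad/s
f₀ = ω₀/(2π) = 7.903 kHz

7.903 kHz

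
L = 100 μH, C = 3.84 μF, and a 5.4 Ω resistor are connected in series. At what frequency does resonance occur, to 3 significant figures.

ω₀ = 1/√(LC) = 1/√(0.0001 × 3.84e-06) = 51030 rad/s
f₀ = ω₀/(2π) = 8.12 kHz

8.12 kHz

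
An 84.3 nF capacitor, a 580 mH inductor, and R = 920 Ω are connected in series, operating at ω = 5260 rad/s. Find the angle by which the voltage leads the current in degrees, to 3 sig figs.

40.9°

X_L = ωL = 3050 Ω
X_C = 1/(ωC) = 2260 Ω
Net reactance X = X_L − X_C = 796 Ω
Z = 920 + j796 Ω
|Z| = √(920² + 796²) = 1220 Ω
∠Z = arctan(796/920) = 40.9°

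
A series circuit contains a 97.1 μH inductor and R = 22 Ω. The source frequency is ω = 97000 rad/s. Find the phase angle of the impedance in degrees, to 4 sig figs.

23.18°

X_L = ωL = 9.419 Ω
Z = 22.00 + j9.419 Ω
|Z| = √(22.00² + 9.419²) = 23.93 Ω
∠Z = arctan(9.419/22.00) = 23.18°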